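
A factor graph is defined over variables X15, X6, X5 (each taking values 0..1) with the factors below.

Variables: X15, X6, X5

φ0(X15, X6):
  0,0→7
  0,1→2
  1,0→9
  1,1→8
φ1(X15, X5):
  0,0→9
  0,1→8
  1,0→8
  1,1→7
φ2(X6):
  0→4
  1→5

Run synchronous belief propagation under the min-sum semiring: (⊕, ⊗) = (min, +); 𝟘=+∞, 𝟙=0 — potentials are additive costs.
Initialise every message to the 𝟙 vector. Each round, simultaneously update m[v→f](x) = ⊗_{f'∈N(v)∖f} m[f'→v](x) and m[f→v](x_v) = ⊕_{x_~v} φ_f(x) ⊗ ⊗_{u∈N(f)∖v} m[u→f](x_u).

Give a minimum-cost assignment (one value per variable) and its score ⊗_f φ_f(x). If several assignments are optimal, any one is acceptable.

init: all messages = 𝟙 over 2 values
r1 m[φ0→X15] = [2, 8]
r1 m[φ0→X6] = [7, 2]
r1 m[φ1→X15] = [8, 7]
r1 m[φ1→X5] = [8, 7]
r1 m[φ2→X6] = [4, 5]
r1 m[X15→φ0] = [0, 0]
r1 m[X15→φ1] = [0, 0]
r1 m[X6→φ0] = [0, 0]
r1 m[X6→φ2] = [0, 0]
r1 m[X5→φ1] = [0, 0]
r2 m[φ0→X15] = [2, 8]
r2 m[φ0→X6] = [7, 2]
r2 m[φ1→X15] = [8, 7]
r2 m[φ1→X5] = [8, 7]
r2 m[φ2→X6] = [4, 5]
r2 m[X15→φ0] = [8, 7]
r2 m[X15→φ1] = [2, 8]
r2 m[X6→φ0] = [4, 5]
r2 m[X6→φ2] = [7, 2]
r2 m[X5→φ1] = [0, 0]
r3 m[φ0→X15] = [7, 13]
r3 m[φ0→X6] = [15, 10]
r3 m[φ1→X15] = [8, 7]
r3 m[φ1→X5] = [11, 10]
r3 m[φ2→X6] = [4, 5]
r3 m[X15→φ0] = [8, 7]
r3 m[X15→φ1] = [2, 8]
r3 m[X6→φ0] = [4, 5]
r3 m[X6→φ2] = [7, 2]
r3 m[X5→φ1] = [0, 0]
r4 m[φ0→X15] = [7, 13]
r4 m[φ0→X6] = [15, 10]
r4 m[φ1→X15] = [8, 7]
r4 m[φ1→X5] = [11, 10]
r4 m[φ2→X6] = [4, 5]
r4 m[X15→φ0] = [8, 7]
r4 m[X15→φ1] = [7, 13]
r4 m[X6→φ0] = [4, 5]
r4 m[X6→φ2] = [15, 10]
r4 m[X5→φ1] = [0, 0]
r5 m[φ0→X15] = [7, 13]
r5 m[φ0→X6] = [15, 10]
r5 m[φ1→X15] = [8, 7]
r5 m[φ1→X5] = [16, 15]
r5 m[φ2→X6] = [4, 5]
r5 m[X15→φ0] = [8, 7]
r5 m[X15→φ1] = [7, 13]
r5 m[X6→φ0] = [4, 5]
r5 m[X6→φ2] = [15, 10]
r5 m[X5→φ1] = [0, 0]
r6 m[φ0→X15] = [7, 13]
r6 m[φ0→X6] = [15, 10]
r6 m[φ1→X15] = [8, 7]
r6 m[φ1→X5] = [16, 15]
r6 m[φ2→X6] = [4, 5]
r6 m[X15→φ0] = [8, 7]
r6 m[X15→φ1] = [7, 13]
r6 m[X6→φ0] = [4, 5]
r6 m[X6→φ2] = [15, 10]
r6 m[X5→φ1] = [0, 0]
fixed point reached at round 6
traceback from X15: (X15=0, X6=1, X5=1), score=15

assignment: (X15=0, X6=1, X5=1); score = 15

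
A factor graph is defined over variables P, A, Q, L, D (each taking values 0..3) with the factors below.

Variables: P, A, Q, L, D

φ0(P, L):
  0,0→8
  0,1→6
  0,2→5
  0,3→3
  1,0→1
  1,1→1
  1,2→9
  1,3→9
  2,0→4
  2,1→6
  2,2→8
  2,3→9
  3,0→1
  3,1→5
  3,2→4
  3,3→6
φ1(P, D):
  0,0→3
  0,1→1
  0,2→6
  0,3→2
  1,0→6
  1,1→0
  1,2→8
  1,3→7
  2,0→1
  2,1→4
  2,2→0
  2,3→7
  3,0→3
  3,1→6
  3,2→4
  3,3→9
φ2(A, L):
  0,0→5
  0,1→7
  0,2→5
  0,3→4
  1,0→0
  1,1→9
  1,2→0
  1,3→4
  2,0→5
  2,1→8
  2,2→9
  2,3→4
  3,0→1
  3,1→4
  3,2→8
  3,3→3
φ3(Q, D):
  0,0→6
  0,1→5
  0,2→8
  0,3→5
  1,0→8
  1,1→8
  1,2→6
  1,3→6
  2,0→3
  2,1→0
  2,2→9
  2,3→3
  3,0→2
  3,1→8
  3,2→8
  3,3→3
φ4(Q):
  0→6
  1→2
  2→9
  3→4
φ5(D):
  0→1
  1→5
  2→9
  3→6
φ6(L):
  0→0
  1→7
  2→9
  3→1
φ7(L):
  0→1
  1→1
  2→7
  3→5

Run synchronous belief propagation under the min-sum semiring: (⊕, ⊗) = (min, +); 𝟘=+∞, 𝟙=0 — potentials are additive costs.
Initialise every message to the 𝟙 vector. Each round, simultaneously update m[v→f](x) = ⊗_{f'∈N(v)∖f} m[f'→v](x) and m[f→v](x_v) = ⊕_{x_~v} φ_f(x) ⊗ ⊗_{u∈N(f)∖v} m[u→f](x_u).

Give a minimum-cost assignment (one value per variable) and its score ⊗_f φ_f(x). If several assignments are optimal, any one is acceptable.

assignment: (P=3, A=1, Q=3, L=0, D=0); score = 12

init: all messages = 𝟙 over 4 values
r1 m[φ0→P] = [3, 1, 4, 1]
r1 m[φ0→L] = [1, 1, 4, 3]
r1 m[φ1→P] = [1, 0, 0, 3]
r1 m[φ1→D] = [1, 0, 0, 2]
r1 m[φ2→A] = [4, 0, 4, 1]
r1 m[φ2→L] = [0, 4, 0, 3]
r1 m[φ3→Q] = [5, 6, 0, 2]
r1 m[φ3→D] = [2, 0, 6, 3]
r1 m[φ4→Q] = [6, 2, 9, 4]
r1 m[φ5→D] = [1, 5, 9, 6]
r1 m[φ6→L] = [0, 7, 9, 1]
r1 m[φ7→L] = [1, 1, 7, 5]
r1 m[P→φ0] = [0, 0, 0, 0]
r1 m[P→φ1] = [0, 0, 0, 0]
r1 m[A→φ2] = [0, 0, 0, 0]
r1 m[Q→φ3] = [0, 0, 0, 0]
r1 m[Q→φ4] = [0, 0, 0, 0]
r1 m[L→φ0] = [0, 0, 0, 0]
r1 m[L→φ2] = [0, 0, 0, 0]
r1 m[L→φ6] = [0, 0, 0, 0]
r1 m[L→φ7] = [0, 0, 0, 0]
r1 m[D→φ1] = [0, 0, 0, 0]
r1 m[D→φ3] = [0, 0, 0, 0]
r1 m[D→φ5] = [0, 0, 0, 0]
r2 m[φ0→P] = [3, 1, 4, 1]
r2 m[φ0→L] = [1, 1, 4, 3]
r2 m[φ1→P] = [1, 0, 0, 3]
r2 m[φ1→D] = [1, 0, 0, 2]
r2 m[φ2→A] = [4, 0, 4, 1]
r2 m[φ2→L] = [0, 4, 0, 3]
r2 m[φ3→Q] = [5, 6, 0, 2]
r2 m[φ3→D] = [2, 0, 6, 3]
r2 m[φ4→Q] = [6, 2, 9, 4]
r2 m[φ5→D] = [1, 5, 9, 6]
r2 m[φ6→L] = [0, 7, 9, 1]
r2 m[φ7→L] = [1, 1, 7, 5]
r2 m[P→φ0] = [1, 0, 0, 3]
r2 m[P→φ1] = [3, 1, 4, 1]
r2 m[A→φ2] = [0, 0, 0, 0]
r2 m[Q→φ3] = [6, 2, 9, 4]
r2 m[Q→φ4] = [5, 6, 0, 2]
r2 m[L→φ0] = [1, 12, 16, 9]
r2 m[L→φ2] = [2, 9, 20, 9]
r2 m[L→φ6] = [2, 6, 11, 11]
r2 m[L→φ7] = [1, 12, 13, 7]
r2 m[D→φ1] = [3, 5, 15, 9]
r2 m[D→φ3] = [2, 5, 9, 8]
r2 m[D→φ5] = [3, 0, 6, 5]
r3 m[φ0→P] = [9, 2, 5, 2]
r3 m[φ0→L] = [1, 1, 6, 4]
r3 m[φ1→P] = [6, 5, 4, 6]
r3 m[φ1→D] = [4, 1, 4, 5]
r3 m[φ2→A] = [7, 2, 7, 3]
r3 m[φ2→L] = [0, 4, 0, 3]
r3 m[φ3→Q] = [8, 10, 5, 4]
r3 m[φ3→D] = [6, 9, 8, 7]
r3 m[φ4→Q] = [6, 2, 9, 4]
r3 m[φ5→D] = [1, 5, 9, 6]
r3 m[φ6→L] = [0, 7, 9, 1]
r3 m[φ7→L] = [1, 1, 7, 5]
r3 m[P→φ0] = [1, 0, 0, 3]
r3 m[P→φ1] = [3, 1, 4, 1]
r3 m[A→φ2] = [0, 0, 0, 0]
r3 m[Q→φ3] = [6, 2, 9, 4]
r3 m[Q→φ4] = [5, 6, 0, 2]
r3 m[L→φ0] = [1, 12, 16, 9]
r3 m[L→φ2] = [2, 9, 20, 9]
r3 m[L→φ6] = [2, 6, 11, 11]
r3 m[L→φ7] = [1, 12, 13, 7]
r3 m[D→φ1] = [3, 5, 15, 9]
r3 m[D→φ3] = [2, 5, 9, 8]
r3 m[D→φ5] = [3, 0, 6, 5]
r4 m[φ0→P] = [9, 2, 5, 2]
r4 m[φ0→L] = [1, 1, 6, 4]
r4 m[φ1→P] = [6, 5, 4, 6]
r4 m[φ1→D] = [4, 1, 4, 5]
r4 m[φ2→A] = [7, 2, 7, 3]
r4 m[φ2→L] = [0, 4, 0, 3]
r4 m[φ3→Q] = [8, 10, 5, 4]
r4 m[φ3→D] = [6, 9, 8, 7]
r4 m[φ4→Q] = [6, 2, 9, 4]
r4 m[φ5→D] = [1, 5, 9, 6]
r4 m[φ6→L] = [0, 7, 9, 1]
r4 m[φ7→L] = [1, 1, 7, 5]
r4 m[P→φ0] = [6, 5, 4, 6]
r4 m[P→φ1] = [9, 2, 5, 2]
r4 m[A→φ2] = [0, 0, 0, 0]
r4 m[Q→φ3] = [6, 2, 9, 4]
r4 m[Q→φ4] = [8, 10, 5, 4]
r4 m[L→φ0] = [1, 12, 16, 9]
r4 m[L→φ2] = [2, 9, 22, 10]
r4 m[L→φ6] = [2, 6, 13, 12]
r4 m[L→φ7] = [1, 12, 15, 8]
r4 m[D→φ1] = [7, 14, 17, 13]
r4 m[D→φ3] = [5, 6, 13, 11]
r4 m[D→φ5] = [10, 10, 12, 12]
r5 m[φ0→P] = [9, 2, 5, 2]
r5 m[φ0→L] = [6, 6, 10, 9]
r5 m[φ1→P] = [10, 13, 8, 10]
r5 m[φ1→D] = [5, 2, 5, 9]
r5 m[φ2→A] = [7, 2, 7, 3]
r5 m[φ2→L] = [0, 4, 0, 3]
r5 m[φ3→Q] = [11, 13, 6, 7]
r5 m[φ3→D] = [6, 9, 8, 7]
r5 m[φ4→Q] = [6, 2, 9, 4]
r5 m[φ5→D] = [1, 5, 9, 6]
r5 m[φ6→L] = [0, 7, 9, 1]
r5 m[φ7→L] = [1, 1, 7, 5]
r5 m[P→φ0] = [6, 5, 4, 6]
r5 m[P→φ1] = [9, 2, 5, 2]
r5 m[A→φ2] = [0, 0, 0, 0]
r5 m[Q→φ3] = [6, 2, 9, 4]
r5 m[Q→φ4] = [8, 10, 5, 4]
r5 m[L→φ0] = [1, 12, 16, 9]
r5 m[L→φ2] = [2, 9, 22, 10]
r5 m[L→φ6] = [2, 6, 13, 12]
r5 m[L→φ7] = [1, 12, 15, 8]
r5 m[D→φ1] = [7, 14, 17, 13]
r5 m[D→φ3] = [5, 6, 13, 11]
r5 m[D→φ5] = [10, 10, 12, 12]
r6 m[φ0→P] = [9, 2, 5, 2]
r6 m[φ0→L] = [6, 6, 10, 9]
r6 m[φ1→P] = [10, 13, 8, 10]
r6 m[φ1→D] = [5, 2, 5, 9]
r6 m[φ2→A] = [7, 2, 7, 3]
r6 m[φ2→L] = [0, 4, 0, 3]
r6 m[φ3→Q] = [11, 13, 6, 7]
r6 m[φ3→D] = [6, 9, 8, 7]
r6 m[φ4→Q] = [6, 2, 9, 4]
r6 m[φ5→D] = [1, 5, 9, 6]
r6 m[φ6→L] = [0, 7, 9, 1]
r6 m[φ7→L] = [1, 1, 7, 5]
r6 m[P→φ0] = [10, 13, 8, 10]
r6 m[P→φ1] = [9, 2, 5, 2]
r6 m[A→φ2] = [0, 0, 0, 0]
r6 m[Q→φ3] = [6, 2, 9, 4]
r6 m[Q→φ4] = [11, 13, 6, 7]
r6 m[L→φ0] = [1, 12, 16, 9]
r6 m[L→φ2] = [7, 14, 26, 15]
r6 m[L→φ6] = [7, 11, 17, 17]
r6 m[L→φ7] = [6, 17, 19, 13]
r6 m[D→φ1] = [7, 14, 17, 13]
r6 m[D→φ3] = [6, 7, 14, 15]
r6 m[D→φ5] = [11, 11, 13, 16]
r7 m[φ0→P] = [9, 2, 5, 2]
r7 m[φ0→L] = [11, 14, 14, 13]
r7 m[φ1→P] = [10, 13, 8, 10]
r7 m[φ1→D] = [5, 2, 5, 9]
r7 m[φ2→A] = [12, 7, 12, 8]
r7 m[φ2→L] = [0, 4, 0, 3]
r7 m[φ3→Q] = [12, 14, 7, 8]
r7 m[φ3→D] = [6, 9, 8, 7]
r7 m[φ4→Q] = [6, 2, 9, 4]
r7 m[φ5→D] = [1, 5, 9, 6]
r7 m[φ6→L] = [0, 7, 9, 1]
r7 m[φ7→L] = [1, 1, 7, 5]
r7 m[P→φ0] = [10, 13, 8, 10]
r7 m[P→φ1] = [9, 2, 5, 2]
r7 m[A→φ2] = [0, 0, 0, 0]
r7 m[Q→φ3] = [6, 2, 9, 4]
r7 m[Q→φ4] = [11, 13, 6, 7]
r7 m[L→φ0] = [1, 12, 16, 9]
r7 m[L→φ2] = [7, 14, 26, 15]
r7 m[L→φ6] = [7, 11, 17, 17]
r7 m[L→φ7] = [6, 17, 19, 13]
r7 m[D→φ1] = [7, 14, 17, 13]
r7 m[D→φ3] = [6, 7, 14, 15]
r7 m[D→φ5] = [11, 11, 13, 16]
r8 m[φ0→P] = [9, 2, 5, 2]
r8 m[φ0→L] = [11, 14, 14, 13]
r8 m[φ1→P] = [10, 13, 8, 10]
r8 m[φ1→D] = [5, 2, 5, 9]
r8 m[φ2→A] = [12, 7, 12, 8]
r8 m[φ2→L] = [0, 4, 0, 3]
r8 m[φ3→Q] = [12, 14, 7, 8]
r8 m[φ3→D] = [6, 9, 8, 7]
r8 m[φ4→Q] = [6, 2, 9, 4]
r8 m[φ5→D] = [1, 5, 9, 6]
r8 m[φ6→L] = [0, 7, 9, 1]
r8 m[φ7→L] = [1, 1, 7, 5]
r8 m[P→φ0] = [10, 13, 8, 10]
r8 m[P→φ1] = [9, 2, 5, 2]
r8 m[A→φ2] = [0, 0, 0, 0]
r8 m[Q→φ3] = [6, 2, 9, 4]
r8 m[Q→φ4] = [12, 14, 7, 8]
r8 m[L→φ0] = [1, 12, 16, 9]
r8 m[L→φ2] = [12, 22, 30, 19]
r8 m[L→φ6] = [12, 19, 21, 21]
r8 m[L→φ7] = [11, 25, 23, 17]
r8 m[D→φ1] = [7, 14, 17, 13]
r8 m[D→φ3] = [6, 7, 14, 15]
r8 m[D→φ5] = [11, 11, 13, 16]
r9 m[φ0→P] = [9, 2, 5, 2]
r9 m[φ0→L] = [11, 14, 14, 13]
r9 m[φ1→P] = [10, 13, 8, 10]
r9 m[φ1→D] = [5, 2, 5, 9]
r9 m[φ2→A] = [17, 12, 17, 13]
r9 m[φ2→L] = [0, 4, 0, 3]
r9 m[φ3→Q] = [12, 14, 7, 8]
r9 m[φ3→D] = [6, 9, 8, 7]
r9 m[φ4→Q] = [6, 2, 9, 4]
r9 m[φ5→D] = [1, 5, 9, 6]
r9 m[φ6→L] = [0, 7, 9, 1]
r9 m[φ7→L] = [1, 1, 7, 5]
r9 m[P→φ0] = [10, 13, 8, 10]
r9 m[P→φ1] = [9, 2, 5, 2]
r9 m[A→φ2] = [0, 0, 0, 0]
r9 m[Q→φ3] = [6, 2, 9, 4]
r9 m[Q→φ4] = [12, 14, 7, 8]
r9 m[L→φ0] = [1, 12, 16, 9]
r9 m[L→φ2] = [12, 22, 30, 19]
r9 m[L→φ6] = [12, 19, 21, 21]
r9 m[L→φ7] = [11, 25, 23, 17]
r9 m[D→φ1] = [7, 14, 17, 13]
r9 m[D→φ3] = [6, 7, 14, 15]
r9 m[D→φ5] = [11, 11, 13, 16]
r10 m[φ0→P] = [9, 2, 5, 2]
r10 m[φ0→L] = [11, 14, 14, 13]
r10 m[φ1→P] = [10, 13, 8, 10]
r10 m[φ1→D] = [5, 2, 5, 9]
r10 m[φ2→A] = [17, 12, 17, 13]
r10 m[φ2→L] = [0, 4, 0, 3]
r10 m[φ3→Q] = [12, 14, 7, 8]
r10 m[φ3→D] = [6, 9, 8, 7]
r10 m[φ4→Q] = [6, 2, 9, 4]
r10 m[φ5→D] = [1, 5, 9, 6]
r10 m[φ6→L] = [0, 7, 9, 1]
r10 m[φ7→L] = [1, 1, 7, 5]
r10 m[P→φ0] = [10, 13, 8, 10]
r10 m[P→φ1] = [9, 2, 5, 2]
r10 m[A→φ2] = [0, 0, 0, 0]
r10 m[Q→φ3] = [6, 2, 9, 4]
r10 m[Q→φ4] = [12, 14, 7, 8]
r10 m[L→φ0] = [1, 12, 16, 9]
r10 m[L→φ2] = [12, 22, 30, 19]
r10 m[L→φ6] = [12, 19, 21, 21]
r10 m[L→φ7] = [11, 25, 23, 17]
r10 m[D→φ1] = [7, 14, 17, 13]
r10 m[D→φ3] = [6, 7, 14, 15]
r10 m[D→φ5] = [11, 11, 13, 16]
fixed point reached at round 10
traceback from P: (P=3, A=1, Q=3, L=0, D=0), score=12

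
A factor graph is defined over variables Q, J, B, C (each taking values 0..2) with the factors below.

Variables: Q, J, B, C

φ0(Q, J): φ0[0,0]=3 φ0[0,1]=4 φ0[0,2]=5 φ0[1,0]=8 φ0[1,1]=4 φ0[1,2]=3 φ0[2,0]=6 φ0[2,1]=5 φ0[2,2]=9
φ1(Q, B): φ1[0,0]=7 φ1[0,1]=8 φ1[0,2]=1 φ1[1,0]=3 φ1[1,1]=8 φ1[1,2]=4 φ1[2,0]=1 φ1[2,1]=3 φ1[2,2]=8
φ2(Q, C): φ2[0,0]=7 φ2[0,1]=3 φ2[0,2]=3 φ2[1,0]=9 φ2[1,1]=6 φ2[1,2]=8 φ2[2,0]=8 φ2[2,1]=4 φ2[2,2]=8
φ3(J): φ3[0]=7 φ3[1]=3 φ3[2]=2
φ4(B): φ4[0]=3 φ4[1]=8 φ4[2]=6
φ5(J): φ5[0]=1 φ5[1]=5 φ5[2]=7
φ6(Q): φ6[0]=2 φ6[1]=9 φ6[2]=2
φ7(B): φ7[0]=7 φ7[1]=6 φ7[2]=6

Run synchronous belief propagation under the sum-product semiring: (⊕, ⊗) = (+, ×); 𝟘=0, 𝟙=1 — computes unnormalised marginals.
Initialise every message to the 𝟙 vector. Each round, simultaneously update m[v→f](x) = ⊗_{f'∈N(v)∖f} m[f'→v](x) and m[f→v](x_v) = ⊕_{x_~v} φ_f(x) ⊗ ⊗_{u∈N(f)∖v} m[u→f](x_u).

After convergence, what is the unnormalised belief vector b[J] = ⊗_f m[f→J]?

init: all messages = 𝟙 over 3 values
r1 m[φ0→Q] = [12, 15, 20]
r1 m[φ0→J] = [17, 13, 17]
r1 m[φ1→Q] = [16, 15, 12]
r1 m[φ1→B] = [11, 19, 13]
r1 m[φ2→Q] = [13, 23, 20]
r1 m[φ2→C] = [24, 13, 19]
r1 m[φ3→J] = [7, 3, 2]
r1 m[φ4→B] = [3, 8, 6]
r1 m[φ5→J] = [1, 5, 7]
r1 m[φ6→Q] = [2, 9, 2]
r1 m[φ7→B] = [7, 6, 6]
r1 m[Q→φ0] = [1, 1, 1]
r1 m[Q→φ1] = [1, 1, 1]
r1 m[Q→φ2] = [1, 1, 1]
r1 m[Q→φ6] = [1, 1, 1]
r1 m[J→φ0] = [1, 1, 1]
r1 m[J→φ3] = [1, 1, 1]
r1 m[J→φ5] = [1, 1, 1]
r1 m[B→φ1] = [1, 1, 1]
r1 m[B→φ4] = [1, 1, 1]
r1 m[B→φ7] = [1, 1, 1]
r1 m[C→φ2] = [1, 1, 1]
r2 m[φ0→Q] = [12, 15, 20]
r2 m[φ0→J] = [17, 13, 17]
r2 m[φ1→Q] = [16, 15, 12]
r2 m[φ1→B] = [11, 19, 13]
r2 m[φ2→Q] = [13, 23, 20]
r2 m[φ2→C] = [24, 13, 19]
r2 m[φ3→J] = [7, 3, 2]
r2 m[φ4→B] = [3, 8, 6]
r2 m[φ5→J] = [1, 5, 7]
r2 m[φ6→Q] = [2, 9, 2]
r2 m[φ7→B] = [7, 6, 6]
r2 m[Q→φ0] = [416, 3105, 480]
r2 m[Q→φ1] = [312, 3105, 800]
r2 m[Q→φ2] = [384, 2025, 480]
r2 m[Q→φ6] = [2496, 5175, 4800]
r2 m[J→φ0] = [7, 15, 14]
r2 m[J→φ3] = [17, 65, 119]
r2 m[J→φ5] = [119, 39, 34]
r2 m[B→φ1] = [21, 48, 36]
r2 m[B→φ4] = [77, 114, 78]
r2 m[B→φ7] = [33, 152, 78]
r2 m[C→φ2] = [1, 1, 1]
r3 m[φ0→Q] = [151, 158, 243]
r3 m[φ0→J] = [28968, 16484, 15715]
r3 m[φ1→Q] = [567, 591, 453]
r3 m[φ1→B] = [12299, 29736, 19132]
r3 m[φ2→Q] = [13, 23, 20]
r3 m[φ2→C] = [24753, 15222, 21192]
r3 m[φ3→J] = [7, 3, 2]
r3 m[φ4→B] = [3, 8, 6]
r3 m[φ5→J] = [1, 5, 7]
r3 m[φ6→Q] = [2, 9, 2]
r3 m[φ7→B] = [7, 6, 6]
r3 m[Q→φ0] = [416, 3105, 480]
r3 m[Q→φ1] = [312, 3105, 800]
r3 m[Q→φ2] = [384, 2025, 480]
r3 m[Q→φ6] = [2496, 5175, 4800]
r3 m[J→φ0] = [7, 15, 14]
r3 m[J→φ3] = [17, 65, 119]
r3 m[J→φ5] = [119, 39, 34]
r3 m[B→φ1] = [21, 48, 36]
r3 m[B→φ4] = [77, 114, 78]
r3 m[B→φ7] = [33, 152, 78]
r3 m[C→φ2] = [1, 1, 1]
r4 m[φ0→Q] = [151, 158, 243]
r4 m[φ0→J] = [28968, 16484, 15715]
r4 m[φ1→Q] = [567, 591, 453]
r4 m[φ1→B] = [12299, 29736, 19132]
r4 m[φ2→Q] = [13, 23, 20]
r4 m[φ2→C] = [24753, 15222, 21192]
r4 m[φ3→J] = [7, 3, 2]
r4 m[φ4→B] = [3, 8, 6]
r4 m[φ5→J] = [1, 5, 7]
r4 m[φ6→Q] = [2, 9, 2]
r4 m[φ7→B] = [7, 6, 6]
r4 m[Q→φ0] = [14742, 122337, 18120]
r4 m[Q→φ1] = [3926, 32706, 9720]
r4 m[Q→φ2] = [171234, 840402, 220158]
r4 m[Q→φ6] = [1113021, 2147694, 2201580]
r4 m[J→φ0] = [7, 15, 14]
r4 m[J→φ3] = [28968, 82420, 110005]
r4 m[J→φ5] = [202776, 49452, 31430]
r4 m[B→φ1] = [21, 48, 36]
r4 m[B→φ4] = [86093, 178416, 114792]
r4 m[B→φ7] = [36897, 237888, 114792]
r4 m[C→φ2] = [1, 1, 1]
r5 m[φ0→Q] = [151, 158, 243]
r5 m[φ0→J] = [1131642, 638916, 603801]
r5 m[φ1→Q] = [567, 591, 453]
r5 m[φ1→B] = [135320, 322216, 212510]
r5 m[φ2→Q] = [13, 23, 20]
r5 m[φ2→C] = [10523520, 6436746, 8998182]
r5 m[φ3→J] = [7, 3, 2]
r5 m[φ4→B] = [3, 8, 6]
r5 m[φ5→J] = [1, 5, 7]
r5 m[φ6→Q] = [2, 9, 2]
r5 m[φ7→B] = [7, 6, 6]
r5 m[Q→φ0] = [14742, 122337, 18120]
r5 m[Q→φ1] = [3926, 32706, 9720]
r5 m[Q→φ2] = [171234, 840402, 220158]
r5 m[Q→φ6] = [1113021, 2147694, 2201580]
r5 m[J→φ0] = [7, 15, 14]
r5 m[J→φ3] = [28968, 82420, 110005]
r5 m[J→φ5] = [202776, 49452, 31430]
r5 m[B→φ1] = [21, 48, 36]
r5 m[B→φ4] = [86093, 178416, 114792]
r5 m[B→φ7] = [36897, 237888, 114792]
r5 m[C→φ2] = [1, 1, 1]
r6 m[φ0→Q] = [151, 158, 243]
r6 m[φ0→J] = [1131642, 638916, 603801]
r6 m[φ1→Q] = [567, 591, 453]
r6 m[φ1→B] = [135320, 322216, 212510]
r6 m[φ2→Q] = [13, 23, 20]
r6 m[φ2→C] = [10523520, 6436746, 8998182]
r6 m[φ3→J] = [7, 3, 2]
r6 m[φ4→B] = [3, 8, 6]
r6 m[φ5→J] = [1, 5, 7]
r6 m[φ6→Q] = [2, 9, 2]
r6 m[φ7→B] = [7, 6, 6]
r6 m[Q→φ0] = [14742, 122337, 18120]
r6 m[Q→φ1] = [3926, 32706, 9720]
r6 m[Q→φ2] = [171234, 840402, 220158]
r6 m[Q→φ6] = [1113021, 2147694, 2201580]
r6 m[J→φ0] = [7, 15, 14]
r6 m[J→φ3] = [1131642, 3194580, 4226607]
r6 m[J→φ5] = [7921494, 1916748, 1207602]
r6 m[B→φ1] = [21, 48, 36]
r6 m[B→φ4] = [947240, 1933296, 1275060]
r6 m[B→φ7] = [405960, 2577728, 1275060]
r6 m[C→φ2] = [1, 1, 1]
r7 m[φ0→Q] = [151, 158, 243]
r7 m[φ0→J] = [1131642, 638916, 603801]
r7 m[φ1→Q] = [567, 591, 453]
r7 m[φ1→B] = [135320, 322216, 212510]
r7 m[φ2→Q] = [13, 23, 20]
r7 m[φ2→C] = [10523520, 6436746, 8998182]
r7 m[φ3→J] = [7, 3, 2]
r7 m[φ4→B] = [3, 8, 6]
r7 m[φ5→J] = [1, 5, 7]
r7 m[φ6→Q] = [2, 9, 2]
r7 m[φ7→B] = [7, 6, 6]
r7 m[Q→φ0] = [14742, 122337, 18120]
r7 m[Q→φ1] = [3926, 32706, 9720]
r7 m[Q→φ2] = [171234, 840402, 220158]
r7 m[Q→φ6] = [1113021, 2147694, 2201580]
r7 m[J→φ0] = [7, 15, 14]
r7 m[J→φ3] = [1131642, 3194580, 4226607]
r7 m[J→φ5] = [7921494, 1916748, 1207602]
r7 m[B→φ1] = [21, 48, 36]
r7 m[B→φ4] = [947240, 1933296, 1275060]
r7 m[B→φ7] = [405960, 2577728, 1275060]
r7 m[C→φ2] = [1, 1, 1]
fixed point reached at round 7
b[J] = ⊗ incoming = [7921494, 9583740, 8453214]

b[J] = [7921494, 9583740, 8453214]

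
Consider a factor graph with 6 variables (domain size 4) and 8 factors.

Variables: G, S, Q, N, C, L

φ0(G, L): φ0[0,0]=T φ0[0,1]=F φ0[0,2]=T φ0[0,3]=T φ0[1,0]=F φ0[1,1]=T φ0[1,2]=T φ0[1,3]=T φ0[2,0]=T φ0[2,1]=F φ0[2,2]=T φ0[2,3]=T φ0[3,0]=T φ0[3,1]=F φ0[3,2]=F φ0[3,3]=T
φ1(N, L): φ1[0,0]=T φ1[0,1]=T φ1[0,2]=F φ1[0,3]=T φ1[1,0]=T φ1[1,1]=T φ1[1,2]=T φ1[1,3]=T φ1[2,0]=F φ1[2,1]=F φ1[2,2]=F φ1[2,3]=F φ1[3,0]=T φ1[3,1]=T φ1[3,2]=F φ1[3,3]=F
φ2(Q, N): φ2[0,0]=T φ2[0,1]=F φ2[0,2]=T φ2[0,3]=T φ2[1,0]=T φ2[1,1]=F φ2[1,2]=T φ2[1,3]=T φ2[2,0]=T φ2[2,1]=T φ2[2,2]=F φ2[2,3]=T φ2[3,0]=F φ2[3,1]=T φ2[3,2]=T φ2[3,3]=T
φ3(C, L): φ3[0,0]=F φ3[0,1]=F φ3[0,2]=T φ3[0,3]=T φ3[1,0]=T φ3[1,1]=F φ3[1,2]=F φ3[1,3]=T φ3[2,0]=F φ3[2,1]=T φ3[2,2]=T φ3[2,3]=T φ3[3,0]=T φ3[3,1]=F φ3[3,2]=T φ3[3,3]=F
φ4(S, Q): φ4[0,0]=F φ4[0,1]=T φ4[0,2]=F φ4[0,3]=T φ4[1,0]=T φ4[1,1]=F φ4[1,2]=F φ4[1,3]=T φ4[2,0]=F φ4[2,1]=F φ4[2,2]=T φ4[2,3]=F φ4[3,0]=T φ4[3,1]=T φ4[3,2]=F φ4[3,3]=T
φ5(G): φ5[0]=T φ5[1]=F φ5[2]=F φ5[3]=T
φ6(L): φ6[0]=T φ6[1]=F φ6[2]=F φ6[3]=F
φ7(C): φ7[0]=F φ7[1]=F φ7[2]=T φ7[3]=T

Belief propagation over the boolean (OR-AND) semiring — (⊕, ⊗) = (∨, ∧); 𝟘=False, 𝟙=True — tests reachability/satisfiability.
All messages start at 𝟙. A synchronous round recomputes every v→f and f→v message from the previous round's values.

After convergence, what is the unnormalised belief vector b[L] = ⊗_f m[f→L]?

b[L] = [T, F, F, F]

init: all messages = 𝟙 over 4 values
r1 m[φ0→G] = [T, T, T, T]
r1 m[φ0→L] = [T, T, T, T]
r1 m[φ1→N] = [T, T, F, T]
r1 m[φ1→L] = [T, T, T, T]
r1 m[φ2→Q] = [T, T, T, T]
r1 m[φ2→N] = [T, T, T, T]
r1 m[φ3→C] = [T, T, T, T]
r1 m[φ3→L] = [T, T, T, T]
r1 m[φ4→S] = [T, T, T, T]
r1 m[φ4→Q] = [T, T, T, T]
r1 m[φ5→G] = [T, F, F, T]
r1 m[φ6→L] = [T, F, F, F]
r1 m[φ7→C] = [F, F, T, T]
r1 m[G→φ0] = [T, T, T, T]
r1 m[G→φ5] = [T, T, T, T]
r1 m[S→φ4] = [T, T, T, T]
r1 m[Q→φ2] = [T, T, T, T]
r1 m[Q→φ4] = [T, T, T, T]
r1 m[N→φ1] = [T, T, T, T]
r1 m[N→φ2] = [T, T, T, T]
r1 m[C→φ3] = [T, T, T, T]
r1 m[C→φ7] = [T, T, T, T]
r1 m[L→φ0] = [T, T, T, T]
r1 m[L→φ1] = [T, T, T, T]
r1 m[L→φ3] = [T, T, T, T]
r1 m[L→φ6] = [T, T, T, T]
r2 m[φ0→G] = [T, T, T, T]
r2 m[φ0→L] = [T, T, T, T]
r2 m[φ1→N] = [T, T, F, T]
r2 m[φ1→L] = [T, T, T, T]
r2 m[φ2→Q] = [T, T, T, T]
r2 m[φ2→N] = [T, T, T, T]
r2 m[φ3→C] = [T, T, T, T]
r2 m[φ3→L] = [T, T, T, T]
r2 m[φ4→S] = [T, T, T, T]
r2 m[φ4→Q] = [T, T, T, T]
r2 m[φ5→G] = [T, F, F, T]
r2 m[φ6→L] = [T, F, F, F]
r2 m[φ7→C] = [F, F, T, T]
r2 m[G→φ0] = [T, F, F, T]
r2 m[G→φ5] = [T, T, T, T]
r2 m[S→φ4] = [T, T, T, T]
r2 m[Q→φ2] = [T, T, T, T]
r2 m[Q→φ4] = [T, T, T, T]
r2 m[N→φ1] = [T, T, T, T]
r2 m[N→φ2] = [T, T, F, T]
r2 m[C→φ3] = [F, F, T, T]
r2 m[C→φ7] = [T, T, T, T]
r2 m[L→φ0] = [T, F, F, F]
r2 m[L→φ1] = [T, F, F, F]
r2 m[L→φ3] = [T, F, F, F]
r2 m[L→φ6] = [T, T, T, T]
r3 m[φ0→G] = [T, F, T, T]
r3 m[φ0→L] = [T, F, T, T]
r3 m[φ1→N] = [T, T, F, T]
r3 m[φ1→L] = [T, T, T, T]
r3 m[φ2→Q] = [T, T, T, T]
r3 m[φ2→N] = [T, T, T, T]
r3 m[φ3→C] = [F, T, F, T]
r3 m[φ3→L] = [T, T, T, T]
r3 m[φ4→S] = [T, T, T, T]
r3 m[φ4→Q] = [T, T, T, T]
r3 m[φ5→G] = [T, F, F, T]
r3 m[φ6→L] = [T, F, F, F]
r3 m[φ7→C] = [F, F, T, T]
r3 m[G→φ0] = [T, F, F, T]
r3 m[G→φ5] = [T, T, T, T]
r3 m[S→φ4] = [T, T, T, T]
r3 m[Q→φ2] = [T, T, T, T]
r3 m[Q→φ4] = [T, T, T, T]
r3 m[N→φ1] = [T, T, T, T]
r3 m[N→φ2] = [T, T, F, T]
r3 m[C→φ3] = [F, F, T, T]
r3 m[C→φ7] = [T, T, T, T]
r3 m[L→φ0] = [T, F, F, F]
r3 m[L→φ1] = [T, F, F, F]
r3 m[L→φ3] = [T, F, F, F]
r3 m[L→φ6] = [T, T, T, T]
r4 m[φ0→G] = [T, F, T, T]
r4 m[φ0→L] = [T, F, T, T]
r4 m[φ1→N] = [T, T, F, T]
r4 m[φ1→L] = [T, T, T, T]
r4 m[φ2→Q] = [T, T, T, T]
r4 m[φ2→N] = [T, T, T, T]
r4 m[φ3→C] = [F, T, F, T]
r4 m[φ3→L] = [T, T, T, T]
r4 m[φ4→S] = [T, T, T, T]
r4 m[φ4→Q] = [T, T, T, T]
r4 m[φ5→G] = [T, F, F, T]
r4 m[φ6→L] = [T, F, F, F]
r4 m[φ7→C] = [F, F, T, T]
r4 m[G→φ0] = [T, F, F, T]
r4 m[G→φ5] = [T, F, T, T]
r4 m[S→φ4] = [T, T, T, T]
r4 m[Q→φ2] = [T, T, T, T]
r4 m[Q→φ4] = [T, T, T, T]
r4 m[N→φ1] = [T, T, T, T]
r4 m[N→φ2] = [T, T, F, T]
r4 m[C→φ3] = [F, F, T, T]
r4 m[C→φ7] = [F, T, F, T]
r4 m[L→φ0] = [T, F, F, F]
r4 m[L→φ1] = [T, F, F, F]
r4 m[L→φ3] = [T, F, F, F]
r4 m[L→φ6] = [T, F, T, T]
r5 m[φ0→G] = [T, F, T, T]
r5 m[φ0→L] = [T, F, T, T]
r5 m[φ1→N] = [T, T, F, T]
r5 m[φ1→L] = [T, T, T, T]
r5 m[φ2→Q] = [T, T, T, T]
r5 m[φ2→N] = [T, T, T, T]
r5 m[φ3→C] = [F, T, F, T]
r5 m[φ3→L] = [T, T, T, T]
r5 m[φ4→S] = [T, T, T, T]
r5 m[φ4→Q] = [T, T, T, T]
r5 m[φ5→G] = [T, F, F, T]
r5 m[φ6→L] = [T, F, F, F]
r5 m[φ7→C] = [F, F, T, T]
r5 m[G→φ0] = [T, F, F, T]
r5 m[G→φ5] = [T, F, T, T]
r5 m[S→φ4] = [T, T, T, T]
r5 m[Q→φ2] = [T, T, T, T]
r5 m[Q→φ4] = [T, T, T, T]
r5 m[N→φ1] = [T, T, T, T]
r5 m[N→φ2] = [T, T, F, T]
r5 m[C→φ3] = [F, F, T, T]
r5 m[C→φ7] = [F, T, F, T]
r5 m[L→φ0] = [T, F, F, F]
r5 m[L→φ1] = [T, F, F, F]
r5 m[L→φ3] = [T, F, F, F]
r5 m[L→φ6] = [T, F, T, T]
fixed point reached at round 5
b[L] = ⊗ incoming = [T, F, F, F]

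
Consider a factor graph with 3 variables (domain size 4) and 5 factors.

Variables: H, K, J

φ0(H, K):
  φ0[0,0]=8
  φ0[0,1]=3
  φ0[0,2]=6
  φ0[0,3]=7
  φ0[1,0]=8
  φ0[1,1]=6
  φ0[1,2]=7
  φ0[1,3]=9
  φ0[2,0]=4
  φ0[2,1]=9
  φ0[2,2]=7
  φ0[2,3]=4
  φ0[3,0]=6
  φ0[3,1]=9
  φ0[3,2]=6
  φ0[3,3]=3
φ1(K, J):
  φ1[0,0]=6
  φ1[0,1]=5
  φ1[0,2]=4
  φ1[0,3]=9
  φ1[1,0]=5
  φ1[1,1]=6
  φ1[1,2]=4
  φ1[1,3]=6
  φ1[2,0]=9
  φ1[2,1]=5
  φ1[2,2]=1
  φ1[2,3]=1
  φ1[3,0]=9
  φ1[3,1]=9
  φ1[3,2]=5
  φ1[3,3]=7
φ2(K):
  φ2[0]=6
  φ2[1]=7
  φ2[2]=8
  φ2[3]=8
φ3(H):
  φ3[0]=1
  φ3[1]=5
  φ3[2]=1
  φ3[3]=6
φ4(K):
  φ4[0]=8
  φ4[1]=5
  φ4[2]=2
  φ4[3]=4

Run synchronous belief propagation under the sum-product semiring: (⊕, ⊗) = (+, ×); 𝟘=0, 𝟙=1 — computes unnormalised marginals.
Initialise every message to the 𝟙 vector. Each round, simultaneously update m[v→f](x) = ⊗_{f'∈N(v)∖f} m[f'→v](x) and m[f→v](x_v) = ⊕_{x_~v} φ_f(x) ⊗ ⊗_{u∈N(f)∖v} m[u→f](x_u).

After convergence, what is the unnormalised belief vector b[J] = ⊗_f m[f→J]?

init: all messages = 𝟙 over 4 values
r1 m[φ0→H] = [24, 30, 24, 24]
r1 m[φ0→K] = [26, 27, 26, 23]
r1 m[φ1→K] = [24, 21, 16, 30]
r1 m[φ1→J] = [29, 25, 14, 23]
r1 m[φ2→K] = [6, 7, 8, 8]
r1 m[φ3→H] = [1, 5, 1, 6]
r1 m[φ4→K] = [8, 5, 2, 4]
r1 m[H→φ0] = [1, 1, 1, 1]
r1 m[H→φ3] = [1, 1, 1, 1]
r1 m[K→φ0] = [1, 1, 1, 1]
r1 m[K→φ1] = [1, 1, 1, 1]
r1 m[K→φ2] = [1, 1, 1, 1]
r1 m[K→φ4] = [1, 1, 1, 1]
r1 m[J→φ1] = [1, 1, 1, 1]
r2 m[φ0→H] = [24, 30, 24, 24]
r2 m[φ0→K] = [26, 27, 26, 23]
r2 m[φ1→K] = [24, 21, 16, 30]
r2 m[φ1→J] = [29, 25, 14, 23]
r2 m[φ2→K] = [6, 7, 8, 8]
r2 m[φ3→H] = [1, 5, 1, 6]
r2 m[φ4→K] = [8, 5, 2, 4]
r2 m[H→φ0] = [1, 5, 1, 6]
r2 m[H→φ3] = [24, 30, 24, 24]
r2 m[K→φ0] = [1152, 735, 256, 960]
r2 m[K→φ1] = [1248, 945, 416, 736]
r2 m[K→φ2] = [4992, 2835, 832, 2760]
r2 m[K→φ4] = [3744, 3969, 3328, 5520]
r2 m[J→φ1] = [1, 1, 1, 1]
r3 m[φ0→H] = [19677, 24058, 16855, 17943]
r3 m[φ0→K] = [88, 96, 84, 74]
r3 m[φ1→K] = [24, 21, 16, 30]
r3 m[φ1→J] = [22581, 20614, 12868, 22470]
r3 m[φ2→K] = [6, 7, 8, 8]
r3 m[φ3→H] = [1, 5, 1, 6]
r3 m[φ4→K] = [8, 5, 2, 4]
r3 m[H→φ0] = [1, 5, 1, 6]
r3 m[H→φ3] = [24, 30, 24, 24]
r3 m[K→φ0] = [1152, 735, 256, 960]
r3 m[K→φ1] = [1248, 945, 416, 736]
r3 m[K→φ2] = [4992, 2835, 832, 2760]
r3 m[K→φ4] = [3744, 3969, 3328, 5520]
r3 m[J→φ1] = [1, 1, 1, 1]
r4 m[φ0→H] = [19677, 24058, 16855, 17943]
r4 m[φ0→K] = [88, 96, 84, 74]
r4 m[φ1→K] = [24, 21, 16, 30]
r4 m[φ1→J] = [22581, 20614, 12868, 22470]
r4 m[φ2→K] = [6, 7, 8, 8]
r4 m[φ3→H] = [1, 5, 1, 6]
r4 m[φ4→K] = [8, 5, 2, 4]
r4 m[H→φ0] = [1, 5, 1, 6]
r4 m[H→φ3] = [19677, 24058, 16855, 17943]
r4 m[K→φ0] = [1152, 735, 256, 960]
r4 m[K→φ1] = [4224, 3360, 1344, 2368]
r4 m[K→φ2] = [16896, 10080, 2688, 8880]
r4 m[K→φ4] = [12672, 14112, 10752, 17760]
r4 m[J→φ1] = [1, 1, 1, 1]
r5 m[φ0→H] = [19677, 24058, 16855, 17943]
r5 m[φ0→K] = [88, 96, 84, 74]
r5 m[φ1→K] = [24, 21, 16, 30]
r5 m[φ1→J] = [75552, 69312, 43520, 76096]
r5 m[φ2→K] = [6, 7, 8, 8]
r5 m[φ3→H] = [1, 5, 1, 6]
r5 m[φ4→K] = [8, 5, 2, 4]
r5 m[H→φ0] = [1, 5, 1, 6]
r5 m[H→φ3] = [19677, 24058, 16855, 17943]
r5 m[K→φ0] = [1152, 735, 256, 960]
r5 m[K→φ1] = [4224, 3360, 1344, 2368]
r5 m[K→φ2] = [16896, 10080, 2688, 8880]
r5 m[K→φ4] = [12672, 14112, 10752, 17760]
r5 m[J→φ1] = [1, 1, 1, 1]
r6 m[φ0→H] = [19677, 24058, 16855, 17943]
r6 m[φ0→K] = [88, 96, 84, 74]
r6 m[φ1→K] = [24, 21, 16, 30]
r6 m[φ1→J] = [75552, 69312, 43520, 76096]
r6 m[φ2→K] = [6, 7, 8, 8]
r6 m[φ3→H] = [1, 5, 1, 6]
r6 m[φ4→K] = [8, 5, 2, 4]
r6 m[H→φ0] = [1, 5, 1, 6]
r6 m[H→φ3] = [19677, 24058, 16855, 17943]
r6 m[K→φ0] = [1152, 735, 256, 960]
r6 m[K→φ1] = [4224, 3360, 1344, 2368]
r6 m[K→φ2] = [16896, 10080, 2688, 8880]
r6 m[K→φ4] = [12672, 14112, 10752, 17760]
r6 m[J→φ1] = [1, 1, 1, 1]
fixed point reached at round 6
b[J] = ⊗ incoming = [75552, 69312, 43520, 76096]

b[J] = [75552, 69312, 43520, 76096]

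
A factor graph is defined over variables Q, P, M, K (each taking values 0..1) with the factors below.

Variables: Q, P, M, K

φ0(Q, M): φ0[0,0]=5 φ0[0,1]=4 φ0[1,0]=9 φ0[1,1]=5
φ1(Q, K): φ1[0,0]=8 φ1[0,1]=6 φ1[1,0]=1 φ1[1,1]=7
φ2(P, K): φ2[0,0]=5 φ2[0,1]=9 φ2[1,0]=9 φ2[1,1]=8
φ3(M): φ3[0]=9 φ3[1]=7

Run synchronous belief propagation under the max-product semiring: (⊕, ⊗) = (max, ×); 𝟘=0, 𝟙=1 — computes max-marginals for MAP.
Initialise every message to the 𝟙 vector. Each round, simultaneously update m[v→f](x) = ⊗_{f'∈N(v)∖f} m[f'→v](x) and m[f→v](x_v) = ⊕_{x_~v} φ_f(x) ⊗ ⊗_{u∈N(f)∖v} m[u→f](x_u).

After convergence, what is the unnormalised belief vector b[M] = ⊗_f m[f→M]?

b[M] = [5103, 2205]

init: all messages = 𝟙 over 2 values
r1 m[φ0→Q] = [5, 9]
r1 m[φ0→M] = [9, 5]
r1 m[φ1→Q] = [8, 7]
r1 m[φ1→K] = [8, 7]
r1 m[φ2→P] = [9, 9]
r1 m[φ2→K] = [9, 9]
r1 m[φ3→M] = [9, 7]
r1 m[Q→φ0] = [1, 1]
r1 m[Q→φ1] = [1, 1]
r1 m[P→φ2] = [1, 1]
r1 m[M→φ0] = [1, 1]
r1 m[M→φ3] = [1, 1]
r1 m[K→φ1] = [1, 1]
r1 m[K→φ2] = [1, 1]
r2 m[φ0→Q] = [5, 9]
r2 m[φ0→M] = [9, 5]
r2 m[φ1→Q] = [8, 7]
r2 m[φ1→K] = [8, 7]
r2 m[φ2→P] = [9, 9]
r2 m[φ2→K] = [9, 9]
r2 m[φ3→M] = [9, 7]
r2 m[Q→φ0] = [8, 7]
r2 m[Q→φ1] = [5, 9]
r2 m[P→φ2] = [1, 1]
r2 m[M→φ0] = [9, 7]
r2 m[M→φ3] = [9, 5]
r2 m[K→φ1] = [9, 9]
r2 m[K→φ2] = [8, 7]
r3 m[φ0→Q] = [45, 81]
r3 m[φ0→M] = [63, 35]
r3 m[φ1→Q] = [72, 63]
r3 m[φ1→K] = [40, 63]
r3 m[φ2→P] = [63, 72]
r3 m[φ2→K] = [9, 9]
r3 m[φ3→M] = [9, 7]
r3 m[Q→φ0] = [8, 7]
r3 m[Q→φ1] = [5, 9]
r3 m[P→φ2] = [1, 1]
r3 m[M→φ0] = [9, 7]
r3 m[M→φ3] = [9, 5]
r3 m[K→φ1] = [9, 9]
r3 m[K→φ2] = [8, 7]
r4 m[φ0→Q] = [45, 81]
r4 m[φ0→M] = [63, 35]
r4 m[φ1→Q] = [72, 63]
r4 m[φ1→K] = [40, 63]
r4 m[φ2→P] = [63, 72]
r4 m[φ2→K] = [9, 9]
r4 m[φ3→M] = [9, 7]
r4 m[Q→φ0] = [72, 63]
r4 m[Q→φ1] = [45, 81]
r4 m[P→φ2] = [1, 1]
r4 m[M→φ0] = [9, 7]
r4 m[M→φ3] = [63, 35]
r4 m[K→φ1] = [9, 9]
r4 m[K→φ2] = [40, 63]
r5 m[φ0→Q] = [45, 81]
r5 m[φ0→M] = [567, 315]
r5 m[φ1→Q] = [72, 63]
r5 m[φ1→K] = [360, 567]
r5 m[φ2→P] = [567, 504]
r5 m[φ2→K] = [9, 9]
r5 m[φ3→M] = [9, 7]
r5 m[Q→φ0] = [72, 63]
r5 m[Q→φ1] = [45, 81]
r5 m[P→φ2] = [1, 1]
r5 m[M→φ0] = [9, 7]
r5 m[M→φ3] = [63, 35]
r5 m[K→φ1] = [9, 9]
r5 m[K→φ2] = [40, 63]
r6 m[φ0→Q] = [45, 81]
r6 m[φ0→M] = [567, 315]
r6 m[φ1→Q] = [72, 63]
r6 m[φ1→K] = [360, 567]
r6 m[φ2→P] = [567, 504]
r6 m[φ2→K] = [9, 9]
r6 m[φ3→M] = [9, 7]
r6 m[Q→φ0] = [72, 63]
r6 m[Q→φ1] = [45, 81]
r6 m[P→φ2] = [1, 1]
r6 m[M→φ0] = [9, 7]
r6 m[M→φ3] = [567, 315]
r6 m[K→φ1] = [9, 9]
r6 m[K→φ2] = [360, 567]
r7 m[φ0→Q] = [45, 81]
r7 m[φ0→M] = [567, 315]
r7 m[φ1→Q] = [72, 63]
r7 m[φ1→K] = [360, 567]
r7 m[φ2→P] = [5103, 4536]
r7 m[φ2→K] = [9, 9]
r7 m[φ3→M] = [9, 7]
r7 m[Q→φ0] = [72, 63]
r7 m[Q→φ1] = [45, 81]
r7 m[P→φ2] = [1, 1]
r7 m[M→φ0] = [9, 7]
r7 m[M→φ3] = [567, 315]
r7 m[K→φ1] = [9, 9]
r7 m[K→φ2] = [360, 567]
r8 m[φ0→Q] = [45, 81]
r8 m[φ0→M] = [567, 315]
r8 m[φ1→Q] = [72, 63]
r8 m[φ1→K] = [360, 567]
r8 m[φ2→P] = [5103, 4536]
r8 m[φ2→K] = [9, 9]
r8 m[φ3→M] = [9, 7]
r8 m[Q→φ0] = [72, 63]
r8 m[Q→φ1] = [45, 81]
r8 m[P→φ2] = [1, 1]
r8 m[M→φ0] = [9, 7]
r8 m[M→φ3] = [567, 315]
r8 m[K→φ1] = [9, 9]
r8 m[K→φ2] = [360, 567]
fixed point reached at round 8
b[M] = ⊗ incoming = [5103, 2205]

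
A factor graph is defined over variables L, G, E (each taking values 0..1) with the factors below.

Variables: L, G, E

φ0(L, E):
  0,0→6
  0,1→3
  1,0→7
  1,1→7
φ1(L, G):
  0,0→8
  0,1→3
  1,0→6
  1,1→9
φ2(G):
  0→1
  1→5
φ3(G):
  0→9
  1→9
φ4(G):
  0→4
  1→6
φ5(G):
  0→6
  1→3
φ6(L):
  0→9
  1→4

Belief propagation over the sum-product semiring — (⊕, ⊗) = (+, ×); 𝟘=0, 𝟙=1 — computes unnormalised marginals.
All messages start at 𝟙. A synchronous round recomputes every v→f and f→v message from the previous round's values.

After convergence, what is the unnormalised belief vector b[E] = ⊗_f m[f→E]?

b[E] = [464940, 352674]

init: all messages = 𝟙 over 2 values
r1 m[φ0→L] = [9, 14]
r1 m[φ0→E] = [13, 10]
r1 m[φ1→L] = [11, 15]
r1 m[φ1→G] = [14, 12]
r1 m[φ2→G] = [1, 5]
r1 m[φ3→G] = [9, 9]
r1 m[φ4→G] = [4, 6]
r1 m[φ5→G] = [6, 3]
r1 m[φ6→L] = [9, 4]
r1 m[L→φ0] = [1, 1]
r1 m[L→φ1] = [1, 1]
r1 m[L→φ6] = [1, 1]
r1 m[G→φ1] = [1, 1]
r1 m[G→φ2] = [1, 1]
r1 m[G→φ3] = [1, 1]
r1 m[G→φ4] = [1, 1]
r1 m[G→φ5] = [1, 1]
r1 m[E→φ0] = [1, 1]
r2 m[φ0→L] = [9, 14]
r2 m[φ0→E] = [13, 10]
r2 m[φ1→L] = [11, 15]
r2 m[φ1→G] = [14, 12]
r2 m[φ2→G] = [1, 5]
r2 m[φ3→G] = [9, 9]
r2 m[φ4→G] = [4, 6]
r2 m[φ5→G] = [6, 3]
r2 m[φ6→L] = [9, 4]
r2 m[L→φ0] = [99, 60]
r2 m[L→φ1] = [81, 56]
r2 m[L→φ6] = [99, 210]
r2 m[G→φ1] = [216, 810]
r2 m[G→φ2] = [3024, 1944]
r2 m[G→φ3] = [336, 1080]
r2 m[G→φ4] = [756, 1620]
r2 m[G→φ5] = [504, 3240]
r2 m[E→φ0] = [1, 1]
r3 m[φ0→L] = [9, 14]
r3 m[φ0→E] = [1014, 717]
r3 m[φ1→L] = [4158, 8586]
r3 m[φ1→G] = [984, 747]
r3 m[φ2→G] = [1, 5]
r3 m[φ3→G] = [9, 9]
r3 m[φ4→G] = [4, 6]
r3 m[φ5→G] = [6, 3]
r3 m[φ6→L] = [9, 4]
r3 m[L→φ0] = [99, 60]
r3 m[L→φ1] = [81, 56]
r3 m[L→φ6] = [99, 210]
r3 m[G→φ1] = [216, 810]
r3 m[G→φ2] = [3024, 1944]
r3 m[G→φ3] = [336, 1080]
r3 m[G→φ4] = [756, 1620]
r3 m[G→φ5] = [504, 3240]
r3 m[E→φ0] = [1, 1]
r4 m[φ0→L] = [9, 14]
r4 m[φ0→E] = [1014, 717]
r4 m[φ1→L] = [4158, 8586]
r4 m[φ1→G] = [984, 747]
r4 m[φ2→G] = [1, 5]
r4 m[φ3→G] = [9, 9]
r4 m[φ4→G] = [4, 6]
r4 m[φ5→G] = [6, 3]
r4 m[φ6→L] = [9, 4]
r4 m[L→φ0] = [37422, 34344]
r4 m[L→φ1] = [81, 56]
r4 m[L→φ6] = [37422, 120204]
r4 m[G→φ1] = [216, 810]
r4 m[G→φ2] = [212544, 121014]
r4 m[G→φ3] = [23616, 67230]
r4 m[G→φ4] = [53136, 100845]
r4 m[G→φ5] = [35424, 201690]
r4 m[E→φ0] = [1, 1]
r5 m[φ0→L] = [9, 14]
r5 m[φ0→E] = [464940, 352674]
r5 m[φ1→L] = [4158, 8586]
r5 m[φ1→G] = [984, 747]
r5 m[φ2→G] = [1, 5]
r5 m[φ3→G] = [9, 9]
r5 m[φ4→G] = [4, 6]
r5 m[φ5→G] = [6, 3]
r5 m[φ6→L] = [9, 4]
r5 m[L→φ0] = [37422, 34344]
r5 m[L→φ1] = [81, 56]
r5 m[L→φ6] = [37422, 120204]
r5 m[G→φ1] = [216, 810]
r5 m[G→φ2] = [212544, 121014]
r5 m[G→φ3] = [23616, 67230]
r5 m[G→φ4] = [53136, 100845]
r5 m[G→φ5] = [35424, 201690]
r5 m[E→φ0] = [1, 1]
r6 m[φ0→L] = [9, 14]
r6 m[φ0→E] = [464940, 352674]
r6 m[φ1→L] = [4158, 8586]
r6 m[φ1→G] = [984, 747]
r6 m[φ2→G] = [1, 5]
r6 m[φ3→G] = [9, 9]
r6 m[φ4→G] = [4, 6]
r6 m[φ5→G] = [6, 3]
r6 m[φ6→L] = [9, 4]
r6 m[L→φ0] = [37422, 34344]
r6 m[L→φ1] = [81, 56]
r6 m[L→φ6] = [37422, 120204]
r6 m[G→φ1] = [216, 810]
r6 m[G→φ2] = [212544, 121014]
r6 m[G→φ3] = [23616, 67230]
r6 m[G→φ4] = [53136, 100845]
r6 m[G→φ5] = [35424, 201690]
r6 m[E→φ0] = [1, 1]
fixed point reached at round 6
b[E] = ⊗ incoming = [464940, 352674]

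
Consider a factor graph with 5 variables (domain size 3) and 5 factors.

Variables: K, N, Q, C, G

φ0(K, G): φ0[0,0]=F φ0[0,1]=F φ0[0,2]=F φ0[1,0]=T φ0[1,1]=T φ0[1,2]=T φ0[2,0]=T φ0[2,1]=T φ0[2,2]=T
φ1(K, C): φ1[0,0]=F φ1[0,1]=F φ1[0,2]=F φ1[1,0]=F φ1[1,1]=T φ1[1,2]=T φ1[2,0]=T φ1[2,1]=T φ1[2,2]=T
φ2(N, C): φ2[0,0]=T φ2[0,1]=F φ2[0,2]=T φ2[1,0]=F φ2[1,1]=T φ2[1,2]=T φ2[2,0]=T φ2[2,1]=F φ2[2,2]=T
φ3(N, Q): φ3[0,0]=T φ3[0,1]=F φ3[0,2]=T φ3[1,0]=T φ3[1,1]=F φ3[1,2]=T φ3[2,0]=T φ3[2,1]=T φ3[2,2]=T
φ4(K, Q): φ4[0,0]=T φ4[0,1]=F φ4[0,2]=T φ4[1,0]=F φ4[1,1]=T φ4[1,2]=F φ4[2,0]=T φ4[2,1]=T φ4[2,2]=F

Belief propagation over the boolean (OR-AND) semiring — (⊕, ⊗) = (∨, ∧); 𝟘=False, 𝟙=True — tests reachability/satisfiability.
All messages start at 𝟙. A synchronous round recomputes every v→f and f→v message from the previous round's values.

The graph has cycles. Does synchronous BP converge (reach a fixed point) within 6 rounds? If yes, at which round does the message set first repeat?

CONVERGED at round 5

init: all messages = 𝟙 over 3 values
r1 m[φ0→K] = [F, T, T]
r1 m[φ0→G] = [T, T, T]
r1 m[φ1→K] = [F, T, T]
r1 m[φ1→C] = [T, T, T]
r1 m[φ2→N] = [T, T, T]
r1 m[φ2→C] = [T, T, T]
r1 m[φ3→N] = [T, T, T]
r1 m[φ3→Q] = [T, T, T]
r1 m[φ4→K] = [T, T, T]
r1 m[φ4→Q] = [T, T, T]
r1 m[K→φ0] = [T, T, T]
r1 m[K→φ1] = [T, T, T]
r1 m[K→φ4] = [T, T, T]
r1 m[N→φ2] = [T, T, T]
r1 m[N→φ3] = [T, T, T]
r1 m[Q→φ3] = [T, T, T]
r1 m[Q→φ4] = [T, T, T]
r1 m[C→φ1] = [T, T, T]
r1 m[C→φ2] = [T, T, T]
r1 m[G→φ0] = [T, T, T]
r2 m[φ0→K] = [F, T, T]
r2 m[φ0→G] = [T, T, T]
r2 m[φ1→K] = [F, T, T]
r2 m[φ1→C] = [T, T, T]
r2 m[φ2→N] = [T, T, T]
r2 m[φ2→C] = [T, T, T]
r2 m[φ3→N] = [T, T, T]
r2 m[φ3→Q] = [T, T, T]
r2 m[φ4→K] = [T, T, T]
r2 m[φ4→Q] = [T, T, T]
r2 m[K→φ0] = [F, T, T]
r2 m[K→φ1] = [F, T, T]
r2 m[K→φ4] = [F, T, T]
r2 m[N→φ2] = [T, T, T]
r2 m[N→φ3] = [T, T, T]
r2 m[Q→φ3] = [T, T, T]
r2 m[Q→φ4] = [T, T, T]
r2 m[C→φ1] = [T, T, T]
r2 m[C→φ2] = [T, T, T]
r2 m[G→φ0] = [T, T, T]
r3 m[φ0→K] = [F, T, T]
r3 m[φ0→G] = [T, T, T]
r3 m[φ1→K] = [F, T, T]
r3 m[φ1→C] = [T, T, T]
r3 m[φ2→N] = [T, T, T]
r3 m[φ2→C] = [T, T, T]
r3 m[φ3→N] = [T, T, T]
r3 m[φ3→Q] = [T, T, T]
r3 m[φ4→K] = [T, T, T]
r3 m[φ4→Q] = [T, T, F]
r3 m[K→φ0] = [F, T, T]
r3 m[K→φ1] = [F, T, T]
r3 m[K→φ4] = [F, T, T]
r3 m[N→φ2] = [T, T, T]
r3 m[N→φ3] = [T, T, T]
r3 m[Q→φ3] = [T, T, T]
r3 m[Q→φ4] = [T, T, T]
r3 m[C→φ1] = [T, T, T]
r3 m[C→φ2] = [T, T, T]
r3 m[G→φ0] = [T, T, T]
r4 m[φ0→K] = [F, T, T]
r4 m[φ0→G] = [T, T, T]
r4 m[φ1→K] = [F, T, T]
r4 m[φ1→C] = [T, T, T]
r4 m[φ2→N] = [T, T, T]
r4 m[φ2→C] = [T, T, T]
r4 m[φ3→N] = [T, T, T]
r4 m[φ3→Q] = [T, T, T]
r4 m[φ4→K] = [T, T, T]
r4 m[φ4→Q] = [T, T, F]
r4 m[K→φ0] = [F, T, T]
r4 m[K→φ1] = [F, T, T]
r4 m[K→φ4] = [F, T, T]
r4 m[N→φ2] = [T, T, T]
r4 m[N→φ3] = [T, T, T]
r4 m[Q→φ3] = [T, T, F]
r4 m[Q→φ4] = [T, T, T]
r4 m[C→φ1] = [T, T, T]
r4 m[C→φ2] = [T, T, T]
r4 m[G→φ0] = [T, T, T]
r5 m[φ0→K] = [F, T, T]
r5 m[φ0→G] = [T, T, T]
r5 m[φ1→K] = [F, T, T]
r5 m[φ1→C] = [T, T, T]
r5 m[φ2→N] = [T, T, T]
r5 m[φ2→C] = [T, T, T]
r5 m[φ3→N] = [T, T, T]
r5 m[φ3→Q] = [T, T, T]
r5 m[φ4→K] = [T, T, T]
r5 m[φ4→Q] = [T, T, F]
r5 m[K→φ0] = [F, T, T]
r5 m[K→φ1] = [F, T, T]
r5 m[K→φ4] = [F, T, T]
r5 m[N→φ2] = [T, T, T]
r5 m[N→φ3] = [T, T, T]
r5 m[Q→φ3] = [T, T, F]
r5 m[Q→φ4] = [T, T, T]
r5 m[C→φ1] = [T, T, T]
r5 m[C→φ2] = [T, T, T]
r5 m[G→φ0] = [T, T, T]
fixed point reached at round 5
messages reach a fixed point at round 5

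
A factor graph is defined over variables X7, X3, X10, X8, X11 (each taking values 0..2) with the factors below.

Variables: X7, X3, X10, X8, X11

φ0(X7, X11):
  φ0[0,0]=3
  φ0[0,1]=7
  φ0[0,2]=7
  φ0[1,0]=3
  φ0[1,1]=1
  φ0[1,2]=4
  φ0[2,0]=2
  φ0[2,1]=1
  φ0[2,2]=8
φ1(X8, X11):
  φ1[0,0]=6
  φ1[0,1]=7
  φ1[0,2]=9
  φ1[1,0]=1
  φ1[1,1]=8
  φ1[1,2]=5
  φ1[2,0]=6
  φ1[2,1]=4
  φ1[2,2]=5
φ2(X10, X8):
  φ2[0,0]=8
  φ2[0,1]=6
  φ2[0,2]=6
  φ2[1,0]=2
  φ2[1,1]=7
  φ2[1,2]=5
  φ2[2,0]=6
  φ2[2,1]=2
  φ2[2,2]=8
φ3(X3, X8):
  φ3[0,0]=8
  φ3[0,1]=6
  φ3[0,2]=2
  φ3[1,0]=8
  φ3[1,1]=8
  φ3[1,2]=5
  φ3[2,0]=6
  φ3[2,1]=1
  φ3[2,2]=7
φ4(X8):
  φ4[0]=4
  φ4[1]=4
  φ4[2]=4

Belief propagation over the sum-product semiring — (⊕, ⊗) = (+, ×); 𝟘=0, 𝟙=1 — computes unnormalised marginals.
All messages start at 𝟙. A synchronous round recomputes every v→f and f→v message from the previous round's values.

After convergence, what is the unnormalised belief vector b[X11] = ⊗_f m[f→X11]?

init: all messages = 𝟙 over 3 values
r1 m[φ0→X7] = [17, 8, 11]
r1 m[φ0→X11] = [8, 9, 19]
r1 m[φ1→X8] = [22, 14, 15]
r1 m[φ1→X11] = [13, 19, 19]
r1 m[φ2→X10] = [20, 14, 16]
r1 m[φ2→X8] = [16, 15, 19]
r1 m[φ3→X3] = [16, 21, 14]
r1 m[φ3→X8] = [22, 15, 14]
r1 m[φ4→X8] = [4, 4, 4]
r1 m[X7→φ0] = [1, 1, 1]
r1 m[X3→φ3] = [1, 1, 1]
r1 m[X10→φ2] = [1, 1, 1]
r1 m[X8→φ1] = [1, 1, 1]
r1 m[X8→φ2] = [1, 1, 1]
r1 m[X8→φ3] = [1, 1, 1]
r1 m[X8→φ4] = [1, 1, 1]
r1 m[X11→φ0] = [1, 1, 1]
r1 m[X11→φ1] = [1, 1, 1]
r2 m[φ0→X7] = [17, 8, 11]
r2 m[φ0→X11] = [8, 9, 19]
r2 m[φ1→X8] = [22, 14, 15]
r2 m[φ1→X11] = [13, 19, 19]
r2 m[φ2→X10] = [20, 14, 16]
r2 m[φ2→X8] = [16, 15, 19]
r2 m[φ3→X3] = [16, 21, 14]
r2 m[φ3→X8] = [22, 15, 14]
r2 m[φ4→X8] = [4, 4, 4]
r2 m[X7→φ0] = [1, 1, 1]
r2 m[X3→φ3] = [1, 1, 1]
r2 m[X10→φ2] = [1, 1, 1]
r2 m[X8→φ1] = [1408, 900, 1064]
r2 m[X8→φ2] = [1936, 840, 840]
r2 m[X8→φ3] = [1408, 840, 1140]
r2 m[X8→φ4] = [7744, 3150, 3990]
r2 m[X11→φ0] = [13, 19, 19]
r2 m[X11→φ1] = [8, 9, 19]
r3 m[φ0→X7] = [305, 134, 197]
r3 m[φ0→X11] = [8, 9, 19]
r3 m[φ1→X8] = [282, 175, 179]
r3 m[φ1→X11] = [15732, 21312, 22492]
r3 m[φ2→X10] = [25568, 13952, 20016]
r3 m[φ2→X8] = [16, 15, 19]
r3 m[φ3→X3] = [18584, 23684, 17268]
r3 m[φ3→X8] = [22, 15, 14]
r3 m[φ4→X8] = [4, 4, 4]
r3 m[X7→φ0] = [1, 1, 1]
r3 m[X3→φ3] = [1, 1, 1]
r3 m[X10→φ2] = [1, 1, 1]
r3 m[X8→φ1] = [1408, 900, 1064]
r3 m[X8→φ2] = [1936, 840, 840]
r3 m[X8→φ3] = [1408, 840, 1140]
r3 m[X8→φ4] = [7744, 3150, 3990]
r3 m[X11→φ0] = [13, 19, 19]
r3 m[X11→φ1] = [8, 9, 19]
r4 m[φ0→X7] = [305, 134, 197]
r4 m[φ0→X11] = [8, 9, 19]
r4 m[φ1→X8] = [282, 175, 179]
r4 m[φ1→X11] = [15732, 21312, 22492]
r4 m[φ2→X10] = [25568, 13952, 20016]
r4 m[φ2→X8] = [16, 15, 19]
r4 m[φ3→X3] = [18584, 23684, 17268]
r4 m[φ3→X8] = [22, 15, 14]
r4 m[φ4→X8] = [4, 4, 4]
r4 m[X7→φ0] = [1, 1, 1]
r4 m[X3→φ3] = [1, 1, 1]
r4 m[X10→φ2] = [1, 1, 1]
r4 m[X8→φ1] = [1408, 900, 1064]
r4 m[X8→φ2] = [24816, 10500, 10024]
r4 m[X8→φ3] = [18048, 10500, 13604]
r4 m[X8→φ4] = [99264, 39375, 47614]
r4 m[X11→φ0] = [15732, 21312, 22492]
r4 m[X11→φ1] = [8, 9, 19]
r5 m[φ0→X7] = [353824, 158476, 232712]
r5 m[φ0→X11] = [8, 9, 19]
r5 m[φ1→X8] = [282, 175, 179]
r5 m[φ1→X11] = [15732, 21312, 22492]
r5 m[φ2→X10] = [321672, 173252, 250088]
r5 m[φ2→X8] = [16, 15, 19]
r5 m[φ3→X3] = [234592, 296404, 214016]
r5 m[φ3→X8] = [22, 15, 14]
r5 m[φ4→X8] = [4, 4, 4]
r5 m[X7→φ0] = [1, 1, 1]
r5 m[X3→φ3] = [1, 1, 1]
r5 m[X10→φ2] = [1, 1, 1]
r5 m[X8→φ1] = [1408, 900, 1064]
r5 m[X8→φ2] = [24816, 10500, 10024]
r5 m[X8→φ3] = [18048, 10500, 13604]
r5 m[X8→φ4] = [99264, 39375, 47614]
r5 m[X11→φ0] = [15732, 21312, 22492]
r5 m[X11→φ1] = [8, 9, 19]
r6 m[φ0→X7] = [353824, 158476, 232712]
r6 m[φ0→X11] = [8, 9, 19]
r6 m[φ1→X8] = [282, 175, 179]
r6 m[φ1→X11] = [15732, 21312, 22492]
r6 m[φ2→X10] = [321672, 173252, 250088]
r6 m[φ2→X8] = [16, 15, 19]
r6 m[φ3→X3] = [234592, 296404, 214016]
r6 m[φ3→X8] = [22, 15, 14]
r6 m[φ4→X8] = [4, 4, 4]
r6 m[X7→φ0] = [1, 1, 1]
r6 m[X3→φ3] = [1, 1, 1]
r6 m[X10→φ2] = [1, 1, 1]
r6 m[X8→φ1] = [1408, 900, 1064]
r6 m[X8→φ2] = [24816, 10500, 10024]
r6 m[X8→φ3] = [18048, 10500, 13604]
r6 m[X8→φ4] = [99264, 39375, 47614]
r6 m[X11→φ0] = [15732, 21312, 22492]
r6 m[X11→φ1] = [8, 9, 19]
fixed point reached at round 6
b[X11] = ⊗ incoming = [125856, 191808, 427348]

b[X11] = [125856, 191808, 427348]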